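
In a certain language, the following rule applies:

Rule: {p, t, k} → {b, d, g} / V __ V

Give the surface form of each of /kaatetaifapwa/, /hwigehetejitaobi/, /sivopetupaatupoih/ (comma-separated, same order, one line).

kaadedaifapwa, hwigehedejidaobi, sivobedubaaduboih

/kaatetaifapwa/: /t/ is a voiceless stop between vowels /a/ and /e/, so it voices to [d]. /t/ is a voiceless stop between vowels /e/ and /a/, so it voices to [d]. → [kaadedaifapwa].
/hwigehetejitaobi/: /t/ is a voiceless stop between vowels /e/ and /e/, so it voices to [d]. /t/ is a voiceless stop between vowels /i/ and /a/, so it voices to [d]. → [hwigehedejidaobi].
/sivopetupaatupoih/: /p/ is a voiceless stop between vowels /o/ and /e/, so it voices to [b]. /t/ is a voiceless stop between vowels /e/ and /u/, so it voices to [d]. /p/ is a voiceless stop between vowels /u/ and /a/, so it voices to [b]. /t/ is a voiceless stop between vowels /a/ and /u/, so it voices to [d]. /p/ is a voiceless stop between vowels /u/ and /o/, so it voices to [b]. → [sivobedubaaduboih].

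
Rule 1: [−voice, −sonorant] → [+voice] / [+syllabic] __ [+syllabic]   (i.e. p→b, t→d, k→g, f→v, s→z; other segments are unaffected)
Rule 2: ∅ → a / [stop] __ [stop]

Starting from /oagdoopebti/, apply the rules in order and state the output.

Rule 1 (intervocalic voicing): /p/ is a voiceless obstruent between vowels /o/ and /e/, so it voices to [b]. /oagdoopebti/ → oagdoobebti.
Rule 2 (stop-cluster a-epenthesis): /g/ and /d/ form a stop–stop cluster, so [a] is inserted between them. /b/ and /t/ form a stop–stop cluster, so [a] is inserted between them. /oagdoobebti/ → oagadoobebati.

oagadoobebati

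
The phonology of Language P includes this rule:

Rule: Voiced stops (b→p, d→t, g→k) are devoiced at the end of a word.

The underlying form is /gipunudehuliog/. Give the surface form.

Scanning /gipunudehuliog/: /g/ at position 1 is not in the conditioning environment; /d/ at position 7 is not in the conditioning environment; /g/ is a voiced stop in word-final position, so it devoices to [k].
Result: [gipunudehuliok].

gipunudehuliok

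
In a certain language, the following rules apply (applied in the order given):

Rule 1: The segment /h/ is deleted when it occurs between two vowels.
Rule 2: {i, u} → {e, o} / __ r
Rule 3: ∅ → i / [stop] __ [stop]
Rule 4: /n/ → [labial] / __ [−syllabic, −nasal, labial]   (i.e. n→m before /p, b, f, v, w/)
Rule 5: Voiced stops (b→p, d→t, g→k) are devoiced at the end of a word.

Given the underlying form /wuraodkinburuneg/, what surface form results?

Rule 1 (intervocalic h-deletion): no segment meets the environment; /wuraodkinburuneg/ is unchanged.
Rule 2 (pre-rhotic lowering): /u/ is a high vowel immediately before /r/, so it lowers to [o]. /u/ is a high vowel immediately before /r/, so it lowers to [o]. /wuraodkinburuneg/ → woraodkinboruneg.
Rule 3 (stop-cluster i-epenthesis): /d/ and /k/ form a stop–stop cluster, so [i] is inserted between them. /woraodkinboruneg/ → woraodikinboruneg.
Rule 4 (nasal place assimilation): /n/ precedes the labial consonant /b/, so it assimilates in place to [m]. /woraodikinboruneg/ → woraodikimboruneg.
Rule 5 (final devoicing): /g/ is a voiced stop in word-final position, so it devoices to [k]. /woraodikimboruneg/ → woraodikimborunek.

woraodikimborunek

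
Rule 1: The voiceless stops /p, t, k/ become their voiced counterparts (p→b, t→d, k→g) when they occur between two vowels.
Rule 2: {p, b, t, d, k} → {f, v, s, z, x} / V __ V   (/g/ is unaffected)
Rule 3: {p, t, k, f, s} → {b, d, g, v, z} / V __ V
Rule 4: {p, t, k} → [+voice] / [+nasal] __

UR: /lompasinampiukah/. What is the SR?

Rule 1 (intervocalic voicing): /k/ is a voiceless stop between vowels /u/ and /a/, so it voices to [g]. /lompasinampiukah/ → lompasinampiugah.
Rule 2 (intervocalic spirantization): no segment meets the environment; /lompasinampiugah/ is unchanged.
Rule 3 (intervocalic voicing): /s/ is a voiceless obstruent between vowels /a/ and /i/, so it voices to [z]. /lompasinampiugah/ → lompazinampiugah.
Rule 4 (post-nasal voicing): /p/ is a voiceless stop immediately after the nasal /m/, so it voices to [b]. /p/ is a voiceless stop immediately after the nasal /m/, so it voices to [b]. /lompazinampiugah/ → lombazinambiugah.

lombazinambiugah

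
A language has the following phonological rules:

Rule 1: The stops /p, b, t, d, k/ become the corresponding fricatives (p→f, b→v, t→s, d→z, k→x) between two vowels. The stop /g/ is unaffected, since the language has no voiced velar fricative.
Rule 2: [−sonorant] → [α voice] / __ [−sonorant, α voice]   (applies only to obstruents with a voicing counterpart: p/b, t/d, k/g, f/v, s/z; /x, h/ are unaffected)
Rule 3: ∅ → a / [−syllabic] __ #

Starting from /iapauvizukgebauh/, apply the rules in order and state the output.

iafauvizuggevauha

Rule 1 (intervocalic spirantization): /p/ is a stop between vowels /a/ and /a/, so it spirantizes to the fricative [f]. /b/ is a stop between vowels /e/ and /a/, so it spirantizes to the fricative [v]. /iapauvizukgebauh/ → iafauvizukgevauh.
Rule 2 (regressive voicing assimilation): /k/ precedes the voiced obstruent /g/, so it voices to [g] by assimilation. /iafauvizukgevauh/ → iafauvizuggevauh.
Rule 3 (final a-epenthesis): the form ends in the consonant /h/, so [a] is inserted word-finally. /iafauvizuggevauh/ → iafauvizuggevauha.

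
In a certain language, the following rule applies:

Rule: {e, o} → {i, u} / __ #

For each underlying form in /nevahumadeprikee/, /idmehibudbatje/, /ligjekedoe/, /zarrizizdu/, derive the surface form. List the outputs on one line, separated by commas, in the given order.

nevahumadeprikei, idmehibudbatji, ligjekedoi, zarrizizdu

/nevahumadeprikee/: /e/ is a mid vowel in word-final position, so it raises to [i]. → [nevahumadeprikei].
/idmehibudbatje/: /e/ is a mid vowel in word-final position, so it raises to [i]. → [idmehibudbatji].
/ligjekedoe/: /e/ is a mid vowel in word-final position, so it raises to [i]. → [ligjekedoi].
/zarrizizdu/: the rule's environment is not met; surfaces unchanged as [zarrizizdu].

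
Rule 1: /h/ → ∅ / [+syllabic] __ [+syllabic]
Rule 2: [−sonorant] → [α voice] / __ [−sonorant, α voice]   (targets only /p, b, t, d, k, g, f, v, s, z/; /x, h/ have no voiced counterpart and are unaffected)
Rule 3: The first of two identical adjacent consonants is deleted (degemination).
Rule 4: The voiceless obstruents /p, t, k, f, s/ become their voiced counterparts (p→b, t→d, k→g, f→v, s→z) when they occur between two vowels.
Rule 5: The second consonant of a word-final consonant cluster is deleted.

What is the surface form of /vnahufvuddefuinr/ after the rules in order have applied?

vnauvudevuin

Rule 1 (intervocalic h-deletion): /h/ occurs between vowels /a/ and /u/, so it deletes. /vnahufvuddefuinr/ → vnaufvuddefuinr.
Rule 2 (regressive voicing assimilation): /f/ precedes the voiced obstruent /v/, so it voices to [v] by assimilation. /vnaufvuddefuinr/ → vnauvvuddefuinr.
Rule 3 (degemination): /vv/ is a geminate; the first /v/ deletes. /dd/ is a geminate; the first /d/ deletes. /vnauvvuddefuinr/ → vnauvudefuinr.
Rule 4 (intervocalic voicing): /f/ is a voiceless obstruent between vowels /e/ and /u/, so it voices to [v]. /vnauvudefuinr/ → vnauvudevuinr.
Rule 5 (final cluster simplification): /r/ is the second consonant of a word-final cluster /nr/, so it deletes. /vnauvudevuinr/ → vnauvudevuin.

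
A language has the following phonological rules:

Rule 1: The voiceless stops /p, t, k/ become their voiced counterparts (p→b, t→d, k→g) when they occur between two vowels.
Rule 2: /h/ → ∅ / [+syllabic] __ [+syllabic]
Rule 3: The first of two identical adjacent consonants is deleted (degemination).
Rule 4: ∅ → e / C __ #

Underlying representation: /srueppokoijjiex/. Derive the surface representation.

sruepogoijiexe

Rule 1 (intervocalic voicing): /k/ is a voiceless stop between vowels /o/ and /o/, so it voices to [g]. /srueppokoijjiex/ → srueppogoijjiex.
Rule 2 (intervocalic h-deletion): no segment meets the environment; /srueppogoijjiex/ is unchanged.
Rule 3 (degemination): /pp/ is a geminate; the first /p/ deletes. /jj/ is a geminate; the first /j/ deletes. /srueppogoijjiex/ → sruepogoijiex.
Rule 4 (final e-epenthesis): the form ends in the consonant /x/, so [e] is inserted word-finally. /sruepogoijiex/ → sruepogoijiexe.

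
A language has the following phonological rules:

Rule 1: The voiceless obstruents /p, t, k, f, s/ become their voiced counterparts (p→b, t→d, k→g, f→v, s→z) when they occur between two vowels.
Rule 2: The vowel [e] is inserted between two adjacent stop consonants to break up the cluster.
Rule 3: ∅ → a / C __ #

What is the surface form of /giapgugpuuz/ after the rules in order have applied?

Rule 1 (intervocalic voicing): no segment meets the environment; /giapgugpuuz/ is unchanged.
Rule 2 (stop-cluster e-epenthesis): /p/ and /g/ form a stop–stop cluster, so [e] is inserted between them. /g/ and /p/ form a stop–stop cluster, so [e] is inserted between them. /giapgugpuuz/ → giapegugepuuz.
Rule 3 (final a-epenthesis): the form ends in the consonant /z/, so [a] is inserted word-finally. /giapegugepuuz/ → giapegugepuuza.

giapegugepuuza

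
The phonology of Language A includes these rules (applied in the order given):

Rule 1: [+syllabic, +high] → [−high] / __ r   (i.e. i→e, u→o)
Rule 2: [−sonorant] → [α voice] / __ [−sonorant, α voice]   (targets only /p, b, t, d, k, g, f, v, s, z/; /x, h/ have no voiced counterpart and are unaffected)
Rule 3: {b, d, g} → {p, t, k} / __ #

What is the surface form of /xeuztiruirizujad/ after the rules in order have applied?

Rule 1 (pre-rhotic lowering): /i/ is a high vowel immediately before /r/, so it lowers to [e]. /i/ is a high vowel immediately before /r/, so it lowers to [e]. /xeuztiruirizujad/ → xeuzteruerizujad.
Rule 2 (regressive voicing assimilation): /z/ precedes the voiceless obstruent /t/, so it devoices to [s] by assimilation. /xeuzteruerizujad/ → xeusteruerizujad.
Rule 3 (final devoicing): /d/ is a voiced stop in word-final position, so it devoices to [t]. /xeusteruerizujad/ → xeusteruerizujat.

xeusteruerizujat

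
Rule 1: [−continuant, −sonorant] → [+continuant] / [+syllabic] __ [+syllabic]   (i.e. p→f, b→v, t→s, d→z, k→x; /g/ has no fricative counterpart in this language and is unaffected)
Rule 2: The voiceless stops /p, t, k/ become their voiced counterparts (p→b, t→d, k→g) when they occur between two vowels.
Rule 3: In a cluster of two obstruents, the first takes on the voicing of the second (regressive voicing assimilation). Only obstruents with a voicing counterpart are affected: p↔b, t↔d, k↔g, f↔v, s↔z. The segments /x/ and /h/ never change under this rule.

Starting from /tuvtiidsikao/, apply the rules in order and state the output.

tuftiitsixao

Rule 1 (intervocalic spirantization): /k/ is a stop between vowels /i/ and /a/, so it spirantizes to the fricative [x]. /tuvtiidsikao/ → tuvtiidsixao.
Rule 2 (intervocalic voicing): no segment meets the environment; /tuvtiidsixao/ is unchanged.
Rule 3 (regressive voicing assimilation): /v/ precedes the voiceless obstruent /t/, so it devoices to [f] by assimilation. /d/ precedes the voiceless obstruent /s/, so it devoices to [t] by assimilation. /tuvtiidsixao/ → tuftiitsixao.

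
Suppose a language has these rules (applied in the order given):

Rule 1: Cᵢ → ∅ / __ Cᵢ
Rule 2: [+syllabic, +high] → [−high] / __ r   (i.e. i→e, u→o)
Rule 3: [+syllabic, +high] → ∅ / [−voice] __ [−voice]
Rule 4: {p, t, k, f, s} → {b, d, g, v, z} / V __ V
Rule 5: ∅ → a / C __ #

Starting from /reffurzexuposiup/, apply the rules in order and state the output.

Rule 1 (degemination): /ff/ is a geminate; the first /f/ deletes. /reffurzexuposiup/ → refurzexuposiup.
Rule 2 (pre-rhotic lowering): /u/ is a high vowel immediately before /r/, so it lowers to [o]. /refurzexuposiup/ → reforzexuposiup.
Rule 3 (high vowel syncope): /u/ is a high vowel flanked by voiceless consonants /x/ and /p/, so it deletes. /reforzexuposiup/ → reforzexposiup.
Rule 4 (intervocalic voicing): /f/ is a voiceless obstruent between vowels /e/ and /o/, so it voices to [v]. /s/ is a voiceless obstruent between vowels /o/ and /i/, so it voices to [z]. /reforzexposiup/ → revorzexpoziup.
Rule 5 (final a-epenthesis): the form ends in the consonant /p/, so [a] is inserted word-finally. /revorzexpoziup/ → revorzexpoziupa.

revorzexpoziupa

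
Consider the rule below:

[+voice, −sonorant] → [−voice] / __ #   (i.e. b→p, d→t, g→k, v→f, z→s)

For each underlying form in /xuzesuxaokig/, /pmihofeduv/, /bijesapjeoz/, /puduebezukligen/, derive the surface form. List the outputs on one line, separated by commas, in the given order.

xuzesuxaokik, pmihofeduf, bijesapjeos, puduebezukligen

/xuzesuxaokig/: /g/ is a voiced obstruent in word-final position, so it devoices to [k]. → [xuzesuxaokik].
/pmihofeduv/: /v/ is a voiced obstruent in word-final position, so it devoices to [f]. → [pmihofeduf].
/bijesapjeoz/: /z/ is a voiced obstruent in word-final position, so it devoices to [s]. → [bijesapjeos].
/puduebezukligen/: the rule's environment is not met; surfaces unchanged as [puduebezukligen].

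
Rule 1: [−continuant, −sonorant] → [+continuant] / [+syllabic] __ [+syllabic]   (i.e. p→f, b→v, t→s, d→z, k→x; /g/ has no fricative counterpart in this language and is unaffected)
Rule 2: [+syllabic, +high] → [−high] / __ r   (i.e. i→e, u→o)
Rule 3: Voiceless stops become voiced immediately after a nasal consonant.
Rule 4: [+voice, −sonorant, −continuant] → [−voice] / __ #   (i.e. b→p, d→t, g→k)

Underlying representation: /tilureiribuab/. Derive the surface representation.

tiloreerivuap

Rule 1 (intervocalic spirantization): /b/ is a stop between vowels /i/ and /u/, so it spirantizes to the fricative [v]. /tilureiribuab/ → tilureirivuab.
Rule 2 (pre-rhotic lowering): /u/ is a high vowel immediately before /r/, so it lowers to [o]. /i/ is a high vowel immediately before /r/, so it lowers to [e]. /tilureirivuab/ → tiloreerivuab.
Rule 3 (post-nasal voicing): no segment meets the environment; /tiloreerivuab/ is unchanged.
Rule 4 (final devoicing): /b/ is a voiced stop in word-final position, so it devoices to [p]. /tiloreerivuab/ → tiloreerivuap.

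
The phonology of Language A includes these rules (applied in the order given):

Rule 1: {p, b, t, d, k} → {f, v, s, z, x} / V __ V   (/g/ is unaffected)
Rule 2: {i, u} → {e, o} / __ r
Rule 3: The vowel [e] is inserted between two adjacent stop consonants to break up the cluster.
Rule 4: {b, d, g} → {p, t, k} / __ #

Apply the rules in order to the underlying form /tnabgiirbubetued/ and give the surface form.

tnabegierbuvesuet

Rule 1 (intervocalic spirantization): /b/ is a stop between vowels /u/ and /e/, so it spirantizes to the fricative [v]. /t/ is a stop between vowels /e/ and /u/, so it spirantizes to the fricative [s]. /tnabgiirbubetued/ → tnabgiirbuvesued.
Rule 2 (pre-rhotic lowering): /i/ is a high vowel immediately before /r/, so it lowers to [e]. /tnabgiirbuvesued/ → tnabgierbuvesued.
Rule 3 (stop-cluster e-epenthesis): /b/ and /g/ form a stop–stop cluster, so [e] is inserted between them. /tnabgierbuvesued/ → tnabegierbuvesued.
Rule 4 (final devoicing): /d/ is a voiced stop in word-final position, so it devoices to [t]. /tnabegierbuvesued/ → tnabegierbuvesuet.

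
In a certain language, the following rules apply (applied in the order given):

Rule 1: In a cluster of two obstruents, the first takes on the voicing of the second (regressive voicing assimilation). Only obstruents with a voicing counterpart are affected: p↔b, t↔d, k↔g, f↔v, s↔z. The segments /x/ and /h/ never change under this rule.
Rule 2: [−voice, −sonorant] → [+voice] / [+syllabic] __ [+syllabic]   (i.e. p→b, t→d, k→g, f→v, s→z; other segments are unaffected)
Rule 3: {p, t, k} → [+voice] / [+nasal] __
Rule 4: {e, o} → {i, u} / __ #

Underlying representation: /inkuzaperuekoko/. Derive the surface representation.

inguzaberuegogu

Rule 1 (regressive voicing assimilation): no segment meets the environment; /inkuzaperuekoko/ is unchanged.
Rule 2 (intervocalic voicing): /p/ is a voiceless obstruent between vowels /a/ and /e/, so it voices to [b]. /k/ is a voiceless obstruent between vowels /e/ and /o/, so it voices to [g]. /k/ is a voiceless obstruent between vowels /o/ and /o/, so it voices to [g]. /inkuzaperuekoko/ → inkuzaberuegogo.
Rule 3 (post-nasal voicing): /k/ is a voiceless stop immediately after the nasal /n/, so it voices to [g]. /inkuzaberuegogo/ → inguzaberuegogo.
Rule 4 (final vowel raising): /o/ is a mid vowel in word-final position, so it raises to [u]. /inguzaberuegogo/ → inguzaberuegogu.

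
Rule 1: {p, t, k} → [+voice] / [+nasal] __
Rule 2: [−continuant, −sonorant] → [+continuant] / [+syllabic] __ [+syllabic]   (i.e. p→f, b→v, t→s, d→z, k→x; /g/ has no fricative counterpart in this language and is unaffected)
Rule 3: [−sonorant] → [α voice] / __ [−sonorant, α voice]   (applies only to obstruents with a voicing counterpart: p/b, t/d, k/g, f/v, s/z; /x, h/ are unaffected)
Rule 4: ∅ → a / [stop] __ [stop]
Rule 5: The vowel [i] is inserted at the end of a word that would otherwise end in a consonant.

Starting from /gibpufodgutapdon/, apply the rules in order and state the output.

Rule 1 (post-nasal voicing): no segment meets the environment; /gibpufodgutapdon/ is unchanged.
Rule 2 (intervocalic spirantization): /t/ is a stop between vowels /u/ and /a/, so it spirantizes to the fricative [s]. /gibpufodgutapdon/ → gibpufodgusapdon.
Rule 3 (regressive voicing assimilation): /b/ precedes the voiceless obstruent /p/, so it devoices to [p] by assimilation. /p/ precedes the voiced obstruent /d/, so it voices to [b] by assimilation. /gibpufodgusapdon/ → gippufodgusabdon.
Rule 4 (stop-cluster a-epenthesis): /p/ and /p/ form a stop–stop cluster, so [a] is inserted between them. /d/ and /g/ form a stop–stop cluster, so [a] is inserted between them. /b/ and /d/ form a stop–stop cluster, so [a] is inserted between them. /gippufodgusabdon/ → gipapufodagusabadon.
Rule 5 (final i-epenthesis): the form ends in the consonant /n/, so [i] is inserted word-finally. /gipapufodagusabadon/ → gipapufodagusabadoni.

gipapufodagusabadoni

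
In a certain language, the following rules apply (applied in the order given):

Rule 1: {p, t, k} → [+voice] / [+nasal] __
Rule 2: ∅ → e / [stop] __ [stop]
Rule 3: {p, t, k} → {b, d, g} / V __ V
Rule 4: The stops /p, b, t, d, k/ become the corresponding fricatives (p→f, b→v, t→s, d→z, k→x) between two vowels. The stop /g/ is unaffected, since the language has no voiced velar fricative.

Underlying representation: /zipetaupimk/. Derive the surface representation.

Rule 1 (post-nasal voicing): /k/ is a voiceless stop immediately after the nasal /m/, so it voices to [g]. /zipetaupimk/ → zipetaupimg.
Rule 2 (stop-cluster e-epenthesis): no segment meets the environment; /zipetaupimg/ is unchanged.
Rule 3 (intervocalic voicing): /p/ is a voiceless stop between vowels /i/ and /e/, so it voices to [b]. /t/ is a voiceless stop between vowels /e/ and /a/, so it voices to [d]. /p/ is a voiceless stop between vowels /u/ and /i/, so it voices to [b]. /zipetaupimg/ → zibedaubimg.
Rule 4 (intervocalic spirantization): /b/ is a stop between vowels /i/ and /e/, so it spirantizes to the fricative [v]. /d/ is a stop between vowels /e/ and /a/, so it spirantizes to the fricative [z]. /b/ is a stop between vowels /u/ and /i/, so it spirantizes to the fricative [v]. /zibedaubimg/ → zivezauvimg.

zivezauvimg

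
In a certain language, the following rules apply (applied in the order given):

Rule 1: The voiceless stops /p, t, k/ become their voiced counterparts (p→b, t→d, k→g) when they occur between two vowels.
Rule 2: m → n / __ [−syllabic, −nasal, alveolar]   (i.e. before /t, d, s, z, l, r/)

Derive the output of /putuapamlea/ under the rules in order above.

Rule 1 (intervocalic voicing): /t/ is a voiceless stop between vowels /u/ and /u/, so it voices to [d]. /p/ is a voiceless stop between vowels /a/ and /a/, so it voices to [b]. /putuapamlea/ → puduabamlea.
Rule 2 (nasal place assimilation): /m/ precedes the alveolar consonant /l/, so it assimilates in place to [n]. /puduabamlea/ → puduabanlea.

puduabanlea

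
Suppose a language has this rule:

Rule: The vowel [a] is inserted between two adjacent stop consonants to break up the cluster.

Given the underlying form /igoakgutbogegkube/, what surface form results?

/k/ and /g/ form a stop–stop cluster, so [a] is inserted between them.
/t/ and /b/ form a stop–stop cluster, so [a] is inserted between them.
/g/ and /k/ form a stop–stop cluster, so [a] is inserted between them.
Surface form: [igoakagutabogegakube].

igoakagutabogegakube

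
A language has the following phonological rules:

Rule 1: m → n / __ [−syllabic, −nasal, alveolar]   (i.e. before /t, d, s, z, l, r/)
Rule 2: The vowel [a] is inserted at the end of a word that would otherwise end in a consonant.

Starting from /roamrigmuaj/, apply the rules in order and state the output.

roanrigmuaja

Rule 1 (nasal place assimilation): /m/ precedes the alveolar consonant /r/, so it assimilates in place to [n]. /roamrigmuaj/ → roanrigmuaj.
Rule 2 (final a-epenthesis): the form ends in the consonant /j/, so [a] is inserted word-finally. /roanrigmuaj/ → roanrigmuaja.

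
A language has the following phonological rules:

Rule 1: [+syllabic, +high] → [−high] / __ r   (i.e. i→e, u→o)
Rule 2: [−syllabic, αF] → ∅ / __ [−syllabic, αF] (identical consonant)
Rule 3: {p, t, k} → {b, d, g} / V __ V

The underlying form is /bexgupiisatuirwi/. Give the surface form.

Rule 1 (pre-rhotic lowering): /i/ is a high vowel immediately before /r/, so it lowers to [e]. /bexgupiisatuirwi/ → bexgupiisatuerwi.
Rule 2 (degemination): no segment meets the environment; /bexgupiisatuerwi/ is unchanged.
Rule 3 (intervocalic voicing): /p/ is a voiceless stop between vowels /u/ and /i/, so it voices to [b]. /t/ is a voiceless stop between vowels /a/ and /u/, so it voices to [d]. /bexgupiisatuerwi/ → bexgubiisaduerwi.

bexgubiisaduerwi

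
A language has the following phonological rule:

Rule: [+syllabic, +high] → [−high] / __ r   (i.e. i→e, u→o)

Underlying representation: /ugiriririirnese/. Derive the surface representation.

/i/ is a high vowel immediately before /r/, so it lowers to [e].
/i/ is a high vowel immediately before /r/, so it lowers to [e].
/i/ is a high vowel immediately before /r/, so it lowers to [e].
/i/ is a high vowel immediately before /r/, so it lowers to [e].
The other instances of /u/, /i/ do not occur in the required environment and remain unchanged.
Surface form: [ugerereriernese].

ugerereriernese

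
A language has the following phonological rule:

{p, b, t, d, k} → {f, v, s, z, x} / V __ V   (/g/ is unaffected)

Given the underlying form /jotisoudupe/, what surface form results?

josisouzufe

/t/ is a stop between vowels /o/ and /i/, so it spirantizes to the fricative [s].
/d/ is a stop between vowels /u/ and /u/, so it spirantizes to the fricative [z].
/p/ is a stop between vowels /u/ and /e/, so it spirantizes to the fricative [f].
Surface form: [josisouzufe].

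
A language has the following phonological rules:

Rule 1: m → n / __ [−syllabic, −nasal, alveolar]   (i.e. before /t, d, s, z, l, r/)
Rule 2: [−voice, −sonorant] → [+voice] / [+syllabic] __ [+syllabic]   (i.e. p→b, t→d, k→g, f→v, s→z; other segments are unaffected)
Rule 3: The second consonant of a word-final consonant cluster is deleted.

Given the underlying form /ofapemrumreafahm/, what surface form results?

Rule 1 (nasal place assimilation): /m/ precedes the alveolar consonant /r/, so it assimilates in place to [n]. /m/ precedes the alveolar consonant /r/, so it assimilates in place to [n]. /ofapemrumreafahm/ → ofapenrunreafahm.
Rule 2 (intervocalic voicing): /f/ is a voiceless obstruent between vowels /o/ and /a/, so it voices to [v]. /p/ is a voiceless obstruent between vowels /a/ and /e/, so it voices to [b]. /f/ is a voiceless obstruent between vowels /a/ and /a/, so it voices to [v]. /ofapenrunreafahm/ → ovabenrunreavahm.
Rule 3 (final cluster simplification): /m/ is the second consonant of a word-final cluster /hm/, so it deletes. /ovabenrunreavahm/ → ovabenrunreavah.

ovabenrunreavah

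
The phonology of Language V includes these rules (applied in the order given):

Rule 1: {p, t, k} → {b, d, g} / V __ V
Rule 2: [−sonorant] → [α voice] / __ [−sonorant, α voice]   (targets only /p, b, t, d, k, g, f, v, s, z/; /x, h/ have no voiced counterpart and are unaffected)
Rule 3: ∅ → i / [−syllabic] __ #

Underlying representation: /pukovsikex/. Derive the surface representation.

pugofsigexi

Rule 1 (intervocalic voicing): /k/ is a voiceless stop between vowels /u/ and /o/, so it voices to [g]. /k/ is a voiceless stop between vowels /i/ and /e/, so it voices to [g]. /pukovsikex/ → pugovsigex.
Rule 2 (regressive voicing assimilation): /v/ precedes the voiceless obstruent /s/, so it devoices to [f] by assimilation. /pugovsigex/ → pugofsigex.
Rule 3 (final i-epenthesis): the form ends in the consonant /x/, so [i] is inserted word-finally. /pugofsigex/ → pugofsigexi.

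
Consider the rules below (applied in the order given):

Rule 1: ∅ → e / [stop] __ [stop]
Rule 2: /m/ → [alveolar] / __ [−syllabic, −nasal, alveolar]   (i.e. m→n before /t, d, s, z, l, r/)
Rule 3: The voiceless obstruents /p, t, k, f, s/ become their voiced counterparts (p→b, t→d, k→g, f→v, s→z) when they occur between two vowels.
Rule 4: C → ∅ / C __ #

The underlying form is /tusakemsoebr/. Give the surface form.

Rule 1 (stop-cluster e-epenthesis): no segment meets the environment; /tusakemsoebr/ is unchanged.
Rule 2 (nasal place assimilation): /m/ precedes the alveolar consonant /s/, so it assimilates in place to [n]. /tusakemsoebr/ → tusakensoebr.
Rule 3 (intervocalic voicing): /s/ is a voiceless obstruent between vowels /u/ and /a/, so it voices to [z]. /k/ is a voiceless obstruent between vowels /a/ and /e/, so it voices to [g]. /tusakensoebr/ → tuzagensoebr.
Rule 4 (final cluster simplification): /r/ is the second consonant of a word-final cluster /br/, so it deletes. /tuzagensoebr/ → tuzagensoeb.

tuzagensoeb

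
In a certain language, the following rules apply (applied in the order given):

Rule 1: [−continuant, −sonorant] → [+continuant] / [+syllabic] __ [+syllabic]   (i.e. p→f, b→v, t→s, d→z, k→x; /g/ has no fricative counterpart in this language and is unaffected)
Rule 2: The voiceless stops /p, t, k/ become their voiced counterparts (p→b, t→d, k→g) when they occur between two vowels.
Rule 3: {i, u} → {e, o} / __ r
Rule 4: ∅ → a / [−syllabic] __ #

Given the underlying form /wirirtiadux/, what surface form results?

Rule 1 (intervocalic spirantization): /d/ is a stop between vowels /a/ and /u/, so it spirantizes to the fricative [z]. /wirirtiadux/ → wirirtiazux.
Rule 2 (intervocalic voicing): no segment meets the environment; /wirirtiazux/ is unchanged.
Rule 3 (pre-rhotic lowering): /i/ is a high vowel immediately before /r/, so it lowers to [e]. /i/ is a high vowel immediately before /r/, so it lowers to [e]. /wirirtiazux/ → werertiazux.
Rule 4 (final a-epenthesis): the form ends in the consonant /x/, so [a] is inserted word-finally. /werertiazux/ → werertiazuxa.

werertiazuxa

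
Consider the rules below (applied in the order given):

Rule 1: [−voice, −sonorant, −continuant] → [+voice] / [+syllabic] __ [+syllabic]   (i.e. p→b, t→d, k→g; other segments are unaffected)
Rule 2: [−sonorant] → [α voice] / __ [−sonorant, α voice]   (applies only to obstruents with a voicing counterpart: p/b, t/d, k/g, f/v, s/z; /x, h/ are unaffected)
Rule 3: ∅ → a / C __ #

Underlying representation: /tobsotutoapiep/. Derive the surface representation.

Rule 1 (intervocalic voicing): /t/ is a voiceless stop between vowels /o/ and /u/, so it voices to [d]. /t/ is a voiceless stop between vowels /u/ and /o/, so it voices to [d]. /p/ is a voiceless stop between vowels /a/ and /i/, so it voices to [b]. /tobsotutoapiep/ → tobsodudoabiep.
Rule 2 (regressive voicing assimilation): /b/ precedes the voiceless obstruent /s/, so it devoices to [p] by assimilation. /tobsodudoabiep/ → topsodudoabiep.
Rule 3 (final a-epenthesis): the form ends in the consonant /p/, so [a] is inserted word-finally. /topsodudoabiep/ → topsodudoabiepa.

topsodudoabiepa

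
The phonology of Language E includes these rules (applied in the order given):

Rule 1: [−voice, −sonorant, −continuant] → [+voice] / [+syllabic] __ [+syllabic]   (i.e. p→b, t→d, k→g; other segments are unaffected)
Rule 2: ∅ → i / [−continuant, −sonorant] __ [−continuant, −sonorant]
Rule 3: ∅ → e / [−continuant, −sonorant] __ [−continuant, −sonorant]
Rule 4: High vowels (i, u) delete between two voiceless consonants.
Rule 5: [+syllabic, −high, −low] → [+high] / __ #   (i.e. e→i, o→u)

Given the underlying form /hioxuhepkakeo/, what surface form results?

Rule 1 (intervocalic voicing): /k/ is a voiceless stop between vowels /a/ and /e/, so it voices to [g]. /hioxuhepkakeo/ → hioxuhepkageo.
Rule 2 (stop-cluster i-epenthesis): /p/ and /k/ form a stop–stop cluster, so [i] is inserted between them. /hioxuhepkageo/ → hioxuhepikageo.
Rule 3 (stop-cluster e-epenthesis): no segment meets the environment; /hioxuhepikageo/ is unchanged.
Rule 4 (high vowel syncope): /u/ is a high vowel flanked by voiceless consonants /x/ and /h/, so it deletes. /i/ is a high vowel flanked by voiceless consonants /p/ and /k/, so it deletes. /hioxuhepikageo/ → hioxhepkageo.
Rule 5 (final vowel raising): /o/ is a mid vowel in word-final position, so it raises to [u]. /hioxhepkageo/ → hioxhepkageu.

hioxhepkageu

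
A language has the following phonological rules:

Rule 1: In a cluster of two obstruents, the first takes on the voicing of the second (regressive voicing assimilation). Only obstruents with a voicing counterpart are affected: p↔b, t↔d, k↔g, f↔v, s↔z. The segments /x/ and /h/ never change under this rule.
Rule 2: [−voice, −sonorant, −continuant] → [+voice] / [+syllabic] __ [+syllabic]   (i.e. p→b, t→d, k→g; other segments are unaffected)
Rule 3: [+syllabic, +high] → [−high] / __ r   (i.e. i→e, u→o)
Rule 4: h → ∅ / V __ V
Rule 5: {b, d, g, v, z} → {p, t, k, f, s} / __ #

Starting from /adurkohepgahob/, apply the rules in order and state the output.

adorkoebgaop

Rule 1 (regressive voicing assimilation): /p/ precedes the voiced obstruent /g/, so it voices to [b] by assimilation. /adurkohepgahob/ → adurkohebgahob.
Rule 2 (intervocalic voicing): no segment meets the environment; /adurkohebgahob/ is unchanged.
Rule 3 (pre-rhotic lowering): /u/ is a high vowel immediately before /r/, so it lowers to [o]. /adurkohebgahob/ → adorkohebgahob.
Rule 4 (intervocalic h-deletion): /h/ occurs between vowels /o/ and /e/, so it deletes. /h/ occurs between vowels /a/ and /o/, so it deletes. /adorkohebgahob/ → adorkoebgaob.
Rule 5 (final devoicing): /b/ is a voiced obstruent in word-final position, so it devoices to [p]. /adorkoebgaob/ → adorkoebgaop.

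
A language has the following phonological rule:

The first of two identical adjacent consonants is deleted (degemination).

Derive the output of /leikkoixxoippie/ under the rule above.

/kk/ is a geminate; the first /k/ deletes.
/xx/ is a geminate; the first /x/ deletes.
/pp/ is a geminate; the first /p/ deletes.
The other instances of /l/, /k/, /x/, /p/ do not occur in the required environment and remain unchanged.
Surface form: [leikoixoipie].

leikoixoipie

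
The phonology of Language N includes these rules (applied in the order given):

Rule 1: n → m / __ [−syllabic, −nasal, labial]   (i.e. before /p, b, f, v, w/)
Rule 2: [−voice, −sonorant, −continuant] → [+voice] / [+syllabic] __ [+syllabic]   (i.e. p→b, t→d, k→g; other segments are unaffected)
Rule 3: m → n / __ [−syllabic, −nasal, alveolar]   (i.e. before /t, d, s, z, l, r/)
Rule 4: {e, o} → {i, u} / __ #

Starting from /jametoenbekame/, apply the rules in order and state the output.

Rule 1 (nasal place assimilation): /n/ precedes the labial consonant /b/, so it assimilates in place to [m]. /jametoenbekame/ → jametoembekame.
Rule 2 (intervocalic voicing): /t/ is a voiceless stop between vowels /e/ and /o/, so it voices to [d]. /k/ is a voiceless stop between vowels /e/ and /a/, so it voices to [g]. /jametoembekame/ → jamedoembegame.
Rule 3 (nasal place assimilation): no segment meets the environment; /jamedoembegame/ is unchanged.
Rule 4 (final vowel raising): /e/ is a mid vowel in word-final position, so it raises to [i]. /jamedoembegame/ → jamedoembegami.

jamedoembegami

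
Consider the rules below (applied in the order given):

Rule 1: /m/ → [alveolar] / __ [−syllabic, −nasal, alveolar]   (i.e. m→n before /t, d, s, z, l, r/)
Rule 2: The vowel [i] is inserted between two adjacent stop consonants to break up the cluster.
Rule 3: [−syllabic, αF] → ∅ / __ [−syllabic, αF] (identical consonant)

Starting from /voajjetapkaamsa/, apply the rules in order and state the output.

voajetapikaansa

Rule 1 (nasal place assimilation): /m/ precedes the alveolar consonant /s/, so it assimilates in place to [n]. /voajjetapkaamsa/ → voajjetapkaansa.
Rule 2 (stop-cluster i-epenthesis): /p/ and /k/ form a stop–stop cluster, so [i] is inserted between them. /voajjetapkaansa/ → voajjetapikaansa.
Rule 3 (degemination): /jj/ is a geminate; the first /j/ deletes. /voajjetapikaansa/ → voajetapikaansa.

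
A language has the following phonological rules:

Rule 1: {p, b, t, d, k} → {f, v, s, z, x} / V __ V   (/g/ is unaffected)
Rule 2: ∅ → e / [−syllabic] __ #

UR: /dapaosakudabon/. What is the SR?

Rule 1 (intervocalic spirantization): /p/ is a stop between vowels /a/ and /a/, so it spirantizes to the fricative [f]. /k/ is a stop between vowels /a/ and /u/, so it spirantizes to the fricative [x]. /d/ is a stop between vowels /u/ and /a/, so it spirantizes to the fricative [z]. /b/ is a stop between vowels /a/ and /o/, so it spirantizes to the fricative [v]. /dapaosakudabon/ → dafaosaxuzavon.
Rule 2 (final e-epenthesis): the form ends in the consonant /n/, so [e] is inserted word-finally. /dafaosaxuzavon/ → dafaosaxuzavone.

dafaosaxuzavone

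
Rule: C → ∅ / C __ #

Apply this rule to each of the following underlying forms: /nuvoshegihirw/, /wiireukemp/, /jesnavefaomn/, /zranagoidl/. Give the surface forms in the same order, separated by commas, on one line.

nuvoshegihir, wiireukem, jesnavefaom, zranagoid

/nuvoshegihirw/: /w/ is the second consonant of a word-final cluster /rw/, so it deletes. → [nuvoshegihir].
/wiireukemp/: /p/ is the second consonant of a word-final cluster /mp/, so it deletes. → [wiireukem].
/jesnavefaomn/: /n/ is the second consonant of a word-final cluster /mn/, so it deletes. → [jesnavefaom].
/zranagoidl/: /l/ is the second consonant of a word-final cluster /dl/, so it deletes. → [zranagoid].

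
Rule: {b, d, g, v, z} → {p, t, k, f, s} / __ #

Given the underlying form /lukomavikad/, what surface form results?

lukomavikat

/d/ is a voiced obstruent in word-final position, so it devoices to [t].
Surface form: [lukomavikat].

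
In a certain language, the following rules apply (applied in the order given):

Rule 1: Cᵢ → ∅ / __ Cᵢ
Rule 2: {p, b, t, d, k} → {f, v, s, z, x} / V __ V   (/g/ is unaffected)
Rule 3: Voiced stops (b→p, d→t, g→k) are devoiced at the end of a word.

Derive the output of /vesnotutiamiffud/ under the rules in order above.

vesnosusiamifut

Rule 1 (degemination): /ff/ is a geminate; the first /f/ deletes. /vesnotutiamiffud/ → vesnotutiamifud.
Rule 2 (intervocalic spirantization): /t/ is a stop between vowels /o/ and /u/, so it spirantizes to the fricative [s]. /t/ is a stop between vowels /u/ and /i/, so it spirantizes to the fricative [s]. /vesnotutiamifud/ → vesnosusiamifud.
Rule 3 (final devoicing): /d/ is a voiced stop in word-final position, so it devoices to [t]. /vesnosusiamifud/ → vesnosusiamifut.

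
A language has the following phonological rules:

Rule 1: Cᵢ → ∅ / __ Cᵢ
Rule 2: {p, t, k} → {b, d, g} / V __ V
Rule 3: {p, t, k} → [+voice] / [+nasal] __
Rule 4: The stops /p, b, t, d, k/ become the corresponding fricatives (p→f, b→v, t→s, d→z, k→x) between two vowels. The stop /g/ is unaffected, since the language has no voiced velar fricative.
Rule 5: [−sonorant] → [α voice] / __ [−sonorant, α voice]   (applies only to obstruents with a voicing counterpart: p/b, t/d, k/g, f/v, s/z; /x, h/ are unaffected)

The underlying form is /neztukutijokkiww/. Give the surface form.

Rule 1 (degemination): /kk/ is a geminate; the first /k/ deletes. /ww/ is a geminate; the first /w/ deletes. /neztukutijokkiww/ → neztukutijokiw.
Rule 2 (intervocalic voicing): /k/ is a voiceless stop between vowels /u/ and /u/, so it voices to [g]. /t/ is a voiceless stop between vowels /u/ and /i/, so it voices to [d]. /k/ is a voiceless stop between vowels /o/ and /i/, so it voices to [g]. /neztukutijokiw/ → neztugudijogiw.
Rule 3 (post-nasal voicing): no segment meets the environment; /neztugudijogiw/ is unchanged.
Rule 4 (intervocalic spirantization): /d/ is a stop between vowels /u/ and /i/, so it spirantizes to the fricative [z]. /neztugudijogiw/ → neztuguzijogiw.
Rule 5 (regressive voicing assimilation): /z/ precedes the voiceless obstruent /t/, so it devoices to [s] by assimilation. /neztuguzijogiw/ → nestuguzijogiw.

nestuguzijogiw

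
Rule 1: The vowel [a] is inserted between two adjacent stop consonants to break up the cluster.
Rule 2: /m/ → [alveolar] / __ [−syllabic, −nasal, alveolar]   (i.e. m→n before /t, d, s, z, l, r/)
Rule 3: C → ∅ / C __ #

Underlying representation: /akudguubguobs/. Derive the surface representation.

Rule 1 (stop-cluster a-epenthesis): /d/ and /g/ form a stop–stop cluster, so [a] is inserted between them. /b/ and /g/ form a stop–stop cluster, so [a] is inserted between them. /akudguubguobs/ → akudaguubaguobs.
Rule 2 (nasal place assimilation): no segment meets the environment; /akudaguubaguobs/ is unchanged.
Rule 3 (final cluster simplification): /s/ is the second consonant of a word-final cluster /bs/, so it deletes. /akudaguubaguobs/ → akudaguubaguob.

akudaguubaguob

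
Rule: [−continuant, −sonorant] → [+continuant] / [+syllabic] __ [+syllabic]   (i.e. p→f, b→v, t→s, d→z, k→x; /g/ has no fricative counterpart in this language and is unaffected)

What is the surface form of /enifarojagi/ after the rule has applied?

No segment of /enifarojagi/ meets the structural description of the rule, so the form surfaces unchanged.

enifarojagi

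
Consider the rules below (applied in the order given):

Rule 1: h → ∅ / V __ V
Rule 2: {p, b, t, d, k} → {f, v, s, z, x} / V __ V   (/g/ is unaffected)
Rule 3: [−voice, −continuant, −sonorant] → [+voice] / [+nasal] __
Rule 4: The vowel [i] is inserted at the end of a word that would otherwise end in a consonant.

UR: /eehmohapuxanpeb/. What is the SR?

eehmoafuxanbebi

Rule 1 (intervocalic h-deletion): /h/ occurs between vowels /o/ and /a/, so it deletes. /eehmohapuxanpeb/ → eehmoapuxanpeb.
Rule 2 (intervocalic spirantization): /p/ is a stop between vowels /a/ and /u/, so it spirantizes to the fricative [f]. /eehmoapuxanpeb/ → eehmoafuxanpeb.
Rule 3 (post-nasal voicing): /p/ is a voiceless stop immediately after the nasal /n/, so it voices to [b]. /eehmoafuxanpeb/ → eehmoafuxanbeb.
Rule 4 (final i-epenthesis): the form ends in the consonant /b/, so [i] is inserted word-finally. /eehmoafuxanbeb/ → eehmoafuxanbebi.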